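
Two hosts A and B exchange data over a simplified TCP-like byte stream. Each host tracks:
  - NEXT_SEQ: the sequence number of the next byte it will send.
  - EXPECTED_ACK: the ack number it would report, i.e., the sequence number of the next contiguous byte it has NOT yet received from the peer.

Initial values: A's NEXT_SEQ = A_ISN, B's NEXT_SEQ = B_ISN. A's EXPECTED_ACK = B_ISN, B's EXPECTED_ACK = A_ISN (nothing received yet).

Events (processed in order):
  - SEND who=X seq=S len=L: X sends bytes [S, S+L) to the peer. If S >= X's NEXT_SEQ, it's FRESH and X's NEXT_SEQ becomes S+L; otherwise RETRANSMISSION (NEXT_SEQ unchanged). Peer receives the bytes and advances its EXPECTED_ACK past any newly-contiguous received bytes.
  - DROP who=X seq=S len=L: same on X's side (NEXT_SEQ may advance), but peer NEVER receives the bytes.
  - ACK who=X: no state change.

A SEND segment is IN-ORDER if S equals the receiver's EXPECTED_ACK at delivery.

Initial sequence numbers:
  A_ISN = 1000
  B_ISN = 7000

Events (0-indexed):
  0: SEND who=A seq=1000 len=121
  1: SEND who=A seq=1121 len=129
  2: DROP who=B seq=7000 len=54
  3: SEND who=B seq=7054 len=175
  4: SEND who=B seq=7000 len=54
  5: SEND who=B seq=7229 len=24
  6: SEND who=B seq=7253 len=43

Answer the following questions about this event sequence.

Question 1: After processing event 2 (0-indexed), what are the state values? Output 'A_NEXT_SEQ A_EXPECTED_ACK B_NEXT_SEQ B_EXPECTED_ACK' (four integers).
After event 0: A_seq=1121 A_ack=7000 B_seq=7000 B_ack=1121
After event 1: A_seq=1250 A_ack=7000 B_seq=7000 B_ack=1250
After event 2: A_seq=1250 A_ack=7000 B_seq=7054 B_ack=1250

1250 7000 7054 1250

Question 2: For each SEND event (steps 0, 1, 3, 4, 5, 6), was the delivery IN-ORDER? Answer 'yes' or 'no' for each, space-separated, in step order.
Step 0: SEND seq=1000 -> in-order
Step 1: SEND seq=1121 -> in-order
Step 3: SEND seq=7054 -> out-of-order
Step 4: SEND seq=7000 -> in-order
Step 5: SEND seq=7229 -> in-order
Step 6: SEND seq=7253 -> in-order

Answer: yes yes no yes yes yes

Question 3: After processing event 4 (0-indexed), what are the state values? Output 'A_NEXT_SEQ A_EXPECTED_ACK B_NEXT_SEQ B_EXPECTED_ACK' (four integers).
After event 0: A_seq=1121 A_ack=7000 B_seq=7000 B_ack=1121
After event 1: A_seq=1250 A_ack=7000 B_seq=7000 B_ack=1250
After event 2: A_seq=1250 A_ack=7000 B_seq=7054 B_ack=1250
After event 3: A_seq=1250 A_ack=7000 B_seq=7229 B_ack=1250
After event 4: A_seq=1250 A_ack=7229 B_seq=7229 B_ack=1250

1250 7229 7229 1250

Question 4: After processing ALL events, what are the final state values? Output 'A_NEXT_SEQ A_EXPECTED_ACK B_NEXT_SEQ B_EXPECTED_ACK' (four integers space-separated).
Answer: 1250 7296 7296 1250

Derivation:
After event 0: A_seq=1121 A_ack=7000 B_seq=7000 B_ack=1121
After event 1: A_seq=1250 A_ack=7000 B_seq=7000 B_ack=1250
After event 2: A_seq=1250 A_ack=7000 B_seq=7054 B_ack=1250
After event 3: A_seq=1250 A_ack=7000 B_seq=7229 B_ack=1250
After event 4: A_seq=1250 A_ack=7229 B_seq=7229 B_ack=1250
After event 5: A_seq=1250 A_ack=7253 B_seq=7253 B_ack=1250
After event 6: A_seq=1250 A_ack=7296 B_seq=7296 B_ack=1250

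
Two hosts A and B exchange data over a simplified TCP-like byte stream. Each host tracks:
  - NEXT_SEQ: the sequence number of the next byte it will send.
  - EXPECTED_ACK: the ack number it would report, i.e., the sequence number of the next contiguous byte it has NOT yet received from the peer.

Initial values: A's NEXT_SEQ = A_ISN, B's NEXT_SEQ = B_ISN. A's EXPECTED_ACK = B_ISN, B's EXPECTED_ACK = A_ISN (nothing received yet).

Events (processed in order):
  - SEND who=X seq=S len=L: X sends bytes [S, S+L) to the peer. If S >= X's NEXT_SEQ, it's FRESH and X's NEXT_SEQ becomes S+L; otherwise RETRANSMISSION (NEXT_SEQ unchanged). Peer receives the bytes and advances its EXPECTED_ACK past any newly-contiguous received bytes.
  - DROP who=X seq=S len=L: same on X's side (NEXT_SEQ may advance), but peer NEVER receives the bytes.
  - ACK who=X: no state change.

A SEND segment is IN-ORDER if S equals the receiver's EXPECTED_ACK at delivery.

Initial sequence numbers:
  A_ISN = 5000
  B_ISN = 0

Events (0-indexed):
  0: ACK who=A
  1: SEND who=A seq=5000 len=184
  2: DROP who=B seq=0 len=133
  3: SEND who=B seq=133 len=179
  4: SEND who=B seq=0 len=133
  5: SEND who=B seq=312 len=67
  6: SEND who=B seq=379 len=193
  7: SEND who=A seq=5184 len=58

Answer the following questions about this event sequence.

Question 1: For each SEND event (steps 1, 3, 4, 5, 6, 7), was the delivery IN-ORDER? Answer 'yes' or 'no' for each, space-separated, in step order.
Step 1: SEND seq=5000 -> in-order
Step 3: SEND seq=133 -> out-of-order
Step 4: SEND seq=0 -> in-order
Step 5: SEND seq=312 -> in-order
Step 6: SEND seq=379 -> in-order
Step 7: SEND seq=5184 -> in-order

Answer: yes no yes yes yes yes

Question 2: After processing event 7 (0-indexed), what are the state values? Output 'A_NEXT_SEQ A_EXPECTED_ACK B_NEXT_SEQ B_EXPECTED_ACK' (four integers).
After event 0: A_seq=5000 A_ack=0 B_seq=0 B_ack=5000
After event 1: A_seq=5184 A_ack=0 B_seq=0 B_ack=5184
After event 2: A_seq=5184 A_ack=0 B_seq=133 B_ack=5184
After event 3: A_seq=5184 A_ack=0 B_seq=312 B_ack=5184
After event 4: A_seq=5184 A_ack=312 B_seq=312 B_ack=5184
After event 5: A_seq=5184 A_ack=379 B_seq=379 B_ack=5184
After event 6: A_seq=5184 A_ack=572 B_seq=572 B_ack=5184
After event 7: A_seq=5242 A_ack=572 B_seq=572 B_ack=5242

5242 572 572 5242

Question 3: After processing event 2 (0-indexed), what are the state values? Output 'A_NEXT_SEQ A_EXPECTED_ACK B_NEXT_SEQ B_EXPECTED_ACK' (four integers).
After event 0: A_seq=5000 A_ack=0 B_seq=0 B_ack=5000
After event 1: A_seq=5184 A_ack=0 B_seq=0 B_ack=5184
After event 2: A_seq=5184 A_ack=0 B_seq=133 B_ack=5184

5184 0 133 5184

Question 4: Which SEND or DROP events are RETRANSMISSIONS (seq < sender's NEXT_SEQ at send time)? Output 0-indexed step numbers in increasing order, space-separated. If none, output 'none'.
Step 1: SEND seq=5000 -> fresh
Step 2: DROP seq=0 -> fresh
Step 3: SEND seq=133 -> fresh
Step 4: SEND seq=0 -> retransmit
Step 5: SEND seq=312 -> fresh
Step 6: SEND seq=379 -> fresh
Step 7: SEND seq=5184 -> fresh

Answer: 4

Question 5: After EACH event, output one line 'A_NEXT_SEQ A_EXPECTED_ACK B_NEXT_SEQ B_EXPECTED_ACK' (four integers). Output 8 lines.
5000 0 0 5000
5184 0 0 5184
5184 0 133 5184
5184 0 312 5184
5184 312 312 5184
5184 379 379 5184
5184 572 572 5184
5242 572 572 5242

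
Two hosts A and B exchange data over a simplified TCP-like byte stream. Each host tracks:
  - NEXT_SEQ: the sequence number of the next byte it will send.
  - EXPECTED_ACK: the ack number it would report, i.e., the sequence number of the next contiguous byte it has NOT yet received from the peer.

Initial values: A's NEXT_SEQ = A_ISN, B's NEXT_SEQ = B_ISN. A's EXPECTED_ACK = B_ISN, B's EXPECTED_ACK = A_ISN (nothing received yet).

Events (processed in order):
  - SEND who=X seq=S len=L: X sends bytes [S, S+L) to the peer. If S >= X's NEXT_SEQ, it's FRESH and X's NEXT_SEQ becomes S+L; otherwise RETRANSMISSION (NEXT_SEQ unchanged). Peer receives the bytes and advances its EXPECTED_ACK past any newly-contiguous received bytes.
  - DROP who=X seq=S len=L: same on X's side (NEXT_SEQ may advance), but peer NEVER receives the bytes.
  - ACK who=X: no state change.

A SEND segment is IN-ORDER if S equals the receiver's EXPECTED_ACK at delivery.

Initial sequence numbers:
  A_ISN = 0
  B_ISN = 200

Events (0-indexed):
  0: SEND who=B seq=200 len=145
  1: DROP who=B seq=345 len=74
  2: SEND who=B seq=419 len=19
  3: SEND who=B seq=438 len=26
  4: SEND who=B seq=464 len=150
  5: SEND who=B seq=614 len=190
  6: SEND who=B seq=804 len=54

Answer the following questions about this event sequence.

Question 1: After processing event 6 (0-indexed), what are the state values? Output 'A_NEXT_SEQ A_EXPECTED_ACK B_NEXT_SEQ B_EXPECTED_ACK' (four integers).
After event 0: A_seq=0 A_ack=345 B_seq=345 B_ack=0
After event 1: A_seq=0 A_ack=345 B_seq=419 B_ack=0
After event 2: A_seq=0 A_ack=345 B_seq=438 B_ack=0
After event 3: A_seq=0 A_ack=345 B_seq=464 B_ack=0
After event 4: A_seq=0 A_ack=345 B_seq=614 B_ack=0
After event 5: A_seq=0 A_ack=345 B_seq=804 B_ack=0
After event 6: A_seq=0 A_ack=345 B_seq=858 B_ack=0

0 345 858 0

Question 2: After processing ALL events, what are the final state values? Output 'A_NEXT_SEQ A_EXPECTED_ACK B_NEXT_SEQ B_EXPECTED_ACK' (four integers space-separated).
After event 0: A_seq=0 A_ack=345 B_seq=345 B_ack=0
After event 1: A_seq=0 A_ack=345 B_seq=419 B_ack=0
After event 2: A_seq=0 A_ack=345 B_seq=438 B_ack=0
After event 3: A_seq=0 A_ack=345 B_seq=464 B_ack=0
After event 4: A_seq=0 A_ack=345 B_seq=614 B_ack=0
After event 5: A_seq=0 A_ack=345 B_seq=804 B_ack=0
After event 6: A_seq=0 A_ack=345 B_seq=858 B_ack=0

Answer: 0 345 858 0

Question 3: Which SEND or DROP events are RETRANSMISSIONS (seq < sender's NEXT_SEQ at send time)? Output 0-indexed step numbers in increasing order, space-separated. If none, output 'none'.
Step 0: SEND seq=200 -> fresh
Step 1: DROP seq=345 -> fresh
Step 2: SEND seq=419 -> fresh
Step 3: SEND seq=438 -> fresh
Step 4: SEND seq=464 -> fresh
Step 5: SEND seq=614 -> fresh
Step 6: SEND seq=804 -> fresh

Answer: none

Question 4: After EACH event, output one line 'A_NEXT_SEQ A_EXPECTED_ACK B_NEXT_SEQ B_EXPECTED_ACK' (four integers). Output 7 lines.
0 345 345 0
0 345 419 0
0 345 438 0
0 345 464 0
0 345 614 0
0 345 804 0
0 345 858 0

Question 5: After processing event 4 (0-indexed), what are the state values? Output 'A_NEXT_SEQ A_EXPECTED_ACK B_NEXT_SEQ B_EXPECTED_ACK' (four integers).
After event 0: A_seq=0 A_ack=345 B_seq=345 B_ack=0
After event 1: A_seq=0 A_ack=345 B_seq=419 B_ack=0
After event 2: A_seq=0 A_ack=345 B_seq=438 B_ack=0
After event 3: A_seq=0 A_ack=345 B_seq=464 B_ack=0
After event 4: A_seq=0 A_ack=345 B_seq=614 B_ack=0

0 345 614 0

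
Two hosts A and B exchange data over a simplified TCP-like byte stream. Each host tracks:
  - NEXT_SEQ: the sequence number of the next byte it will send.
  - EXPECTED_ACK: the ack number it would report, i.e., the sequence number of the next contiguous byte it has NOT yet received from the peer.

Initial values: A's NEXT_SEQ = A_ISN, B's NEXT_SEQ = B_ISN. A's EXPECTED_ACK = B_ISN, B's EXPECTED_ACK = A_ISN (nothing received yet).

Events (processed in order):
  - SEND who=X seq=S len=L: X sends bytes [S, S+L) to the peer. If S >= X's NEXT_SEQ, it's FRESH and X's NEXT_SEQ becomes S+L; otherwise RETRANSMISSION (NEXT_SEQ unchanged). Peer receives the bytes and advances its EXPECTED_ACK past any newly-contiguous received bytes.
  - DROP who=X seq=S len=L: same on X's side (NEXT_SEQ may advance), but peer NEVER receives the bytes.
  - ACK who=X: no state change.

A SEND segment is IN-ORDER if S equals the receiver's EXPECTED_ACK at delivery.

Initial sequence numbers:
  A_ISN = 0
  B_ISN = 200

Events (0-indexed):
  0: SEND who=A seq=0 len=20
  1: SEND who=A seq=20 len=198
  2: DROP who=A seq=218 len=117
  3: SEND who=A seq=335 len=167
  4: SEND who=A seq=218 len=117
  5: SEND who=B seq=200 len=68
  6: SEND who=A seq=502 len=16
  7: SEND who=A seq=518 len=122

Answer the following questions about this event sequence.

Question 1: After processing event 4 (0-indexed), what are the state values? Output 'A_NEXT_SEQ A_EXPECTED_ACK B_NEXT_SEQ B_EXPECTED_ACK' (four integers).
After event 0: A_seq=20 A_ack=200 B_seq=200 B_ack=20
After event 1: A_seq=218 A_ack=200 B_seq=200 B_ack=218
After event 2: A_seq=335 A_ack=200 B_seq=200 B_ack=218
After event 3: A_seq=502 A_ack=200 B_seq=200 B_ack=218
After event 4: A_seq=502 A_ack=200 B_seq=200 B_ack=502

502 200 200 502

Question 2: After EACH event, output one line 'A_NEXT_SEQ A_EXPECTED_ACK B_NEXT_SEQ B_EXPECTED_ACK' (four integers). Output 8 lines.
20 200 200 20
218 200 200 218
335 200 200 218
502 200 200 218
502 200 200 502
502 268 268 502
518 268 268 518
640 268 268 640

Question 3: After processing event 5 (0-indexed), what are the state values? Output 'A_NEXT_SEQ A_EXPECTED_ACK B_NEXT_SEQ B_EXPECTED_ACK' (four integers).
After event 0: A_seq=20 A_ack=200 B_seq=200 B_ack=20
After event 1: A_seq=218 A_ack=200 B_seq=200 B_ack=218
After event 2: A_seq=335 A_ack=200 B_seq=200 B_ack=218
After event 3: A_seq=502 A_ack=200 B_seq=200 B_ack=218
After event 4: A_seq=502 A_ack=200 B_seq=200 B_ack=502
After event 5: A_seq=502 A_ack=268 B_seq=268 B_ack=502

502 268 268 502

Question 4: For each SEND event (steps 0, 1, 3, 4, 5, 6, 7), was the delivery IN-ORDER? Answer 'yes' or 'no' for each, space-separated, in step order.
Answer: yes yes no yes yes yes yes

Derivation:
Step 0: SEND seq=0 -> in-order
Step 1: SEND seq=20 -> in-order
Step 3: SEND seq=335 -> out-of-order
Step 4: SEND seq=218 -> in-order
Step 5: SEND seq=200 -> in-order
Step 6: SEND seq=502 -> in-order
Step 7: SEND seq=518 -> in-order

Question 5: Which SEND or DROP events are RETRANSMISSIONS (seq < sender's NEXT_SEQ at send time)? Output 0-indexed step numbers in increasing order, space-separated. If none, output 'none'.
Step 0: SEND seq=0 -> fresh
Step 1: SEND seq=20 -> fresh
Step 2: DROP seq=218 -> fresh
Step 3: SEND seq=335 -> fresh
Step 4: SEND seq=218 -> retransmit
Step 5: SEND seq=200 -> fresh
Step 6: SEND seq=502 -> fresh
Step 7: SEND seq=518 -> fresh

Answer: 4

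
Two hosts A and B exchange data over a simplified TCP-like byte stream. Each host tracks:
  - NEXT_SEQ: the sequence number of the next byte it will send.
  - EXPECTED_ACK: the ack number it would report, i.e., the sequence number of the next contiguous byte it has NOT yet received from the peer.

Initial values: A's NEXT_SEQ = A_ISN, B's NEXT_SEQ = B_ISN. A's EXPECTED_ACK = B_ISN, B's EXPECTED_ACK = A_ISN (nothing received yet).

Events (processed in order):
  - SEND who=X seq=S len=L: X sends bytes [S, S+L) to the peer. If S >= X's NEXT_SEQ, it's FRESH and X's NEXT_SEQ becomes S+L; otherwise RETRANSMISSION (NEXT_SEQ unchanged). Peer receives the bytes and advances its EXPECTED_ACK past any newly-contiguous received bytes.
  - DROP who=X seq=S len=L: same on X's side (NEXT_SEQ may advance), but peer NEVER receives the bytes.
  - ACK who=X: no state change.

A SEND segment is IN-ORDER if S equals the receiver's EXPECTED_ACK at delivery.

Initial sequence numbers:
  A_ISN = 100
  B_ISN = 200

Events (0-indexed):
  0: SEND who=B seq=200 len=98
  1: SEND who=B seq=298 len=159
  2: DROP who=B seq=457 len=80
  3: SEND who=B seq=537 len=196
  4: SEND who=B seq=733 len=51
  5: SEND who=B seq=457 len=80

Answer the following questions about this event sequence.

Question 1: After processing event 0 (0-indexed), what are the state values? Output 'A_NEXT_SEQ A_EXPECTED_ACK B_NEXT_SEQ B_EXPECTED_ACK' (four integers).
After event 0: A_seq=100 A_ack=298 B_seq=298 B_ack=100

100 298 298 100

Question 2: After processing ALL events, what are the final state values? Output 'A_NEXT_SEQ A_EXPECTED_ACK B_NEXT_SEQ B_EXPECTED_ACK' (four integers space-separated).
Answer: 100 784 784 100

Derivation:
After event 0: A_seq=100 A_ack=298 B_seq=298 B_ack=100
After event 1: A_seq=100 A_ack=457 B_seq=457 B_ack=100
After event 2: A_seq=100 A_ack=457 B_seq=537 B_ack=100
After event 3: A_seq=100 A_ack=457 B_seq=733 B_ack=100
After event 4: A_seq=100 A_ack=457 B_seq=784 B_ack=100
After event 5: A_seq=100 A_ack=784 B_seq=784 B_ack=100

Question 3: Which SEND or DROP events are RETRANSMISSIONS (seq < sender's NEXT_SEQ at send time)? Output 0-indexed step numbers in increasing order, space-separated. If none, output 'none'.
Answer: 5

Derivation:
Step 0: SEND seq=200 -> fresh
Step 1: SEND seq=298 -> fresh
Step 2: DROP seq=457 -> fresh
Step 3: SEND seq=537 -> fresh
Step 4: SEND seq=733 -> fresh
Step 5: SEND seq=457 -> retransmit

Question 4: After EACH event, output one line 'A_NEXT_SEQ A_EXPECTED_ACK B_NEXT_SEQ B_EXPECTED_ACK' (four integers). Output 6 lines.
100 298 298 100
100 457 457 100
100 457 537 100
100 457 733 100
100 457 784 100
100 784 784 100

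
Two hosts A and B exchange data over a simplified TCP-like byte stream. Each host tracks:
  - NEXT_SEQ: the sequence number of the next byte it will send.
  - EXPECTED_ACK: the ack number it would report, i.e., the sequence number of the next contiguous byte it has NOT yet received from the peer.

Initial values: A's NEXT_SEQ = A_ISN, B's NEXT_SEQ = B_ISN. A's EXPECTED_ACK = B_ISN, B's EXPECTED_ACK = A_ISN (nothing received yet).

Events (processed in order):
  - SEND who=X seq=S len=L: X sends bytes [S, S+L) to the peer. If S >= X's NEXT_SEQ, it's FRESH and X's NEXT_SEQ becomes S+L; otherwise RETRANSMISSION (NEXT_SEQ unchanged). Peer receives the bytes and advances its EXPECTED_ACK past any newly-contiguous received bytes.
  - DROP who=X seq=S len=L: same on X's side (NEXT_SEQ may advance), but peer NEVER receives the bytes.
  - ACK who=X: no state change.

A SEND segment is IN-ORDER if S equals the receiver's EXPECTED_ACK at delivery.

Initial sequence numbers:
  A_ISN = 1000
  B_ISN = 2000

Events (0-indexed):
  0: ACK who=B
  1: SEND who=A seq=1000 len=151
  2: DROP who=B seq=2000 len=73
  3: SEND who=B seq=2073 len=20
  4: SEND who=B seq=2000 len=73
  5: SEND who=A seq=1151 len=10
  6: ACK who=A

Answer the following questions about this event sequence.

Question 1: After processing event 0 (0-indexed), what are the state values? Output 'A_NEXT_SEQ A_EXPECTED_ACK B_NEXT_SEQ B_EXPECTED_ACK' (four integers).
After event 0: A_seq=1000 A_ack=2000 B_seq=2000 B_ack=1000

1000 2000 2000 1000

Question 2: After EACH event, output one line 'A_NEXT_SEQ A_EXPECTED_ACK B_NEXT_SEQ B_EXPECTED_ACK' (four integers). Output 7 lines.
1000 2000 2000 1000
1151 2000 2000 1151
1151 2000 2073 1151
1151 2000 2093 1151
1151 2093 2093 1151
1161 2093 2093 1161
1161 2093 2093 1161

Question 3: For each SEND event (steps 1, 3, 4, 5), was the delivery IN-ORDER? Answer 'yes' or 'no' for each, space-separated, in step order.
Step 1: SEND seq=1000 -> in-order
Step 3: SEND seq=2073 -> out-of-order
Step 4: SEND seq=2000 -> in-order
Step 5: SEND seq=1151 -> in-order

Answer: yes no yes yes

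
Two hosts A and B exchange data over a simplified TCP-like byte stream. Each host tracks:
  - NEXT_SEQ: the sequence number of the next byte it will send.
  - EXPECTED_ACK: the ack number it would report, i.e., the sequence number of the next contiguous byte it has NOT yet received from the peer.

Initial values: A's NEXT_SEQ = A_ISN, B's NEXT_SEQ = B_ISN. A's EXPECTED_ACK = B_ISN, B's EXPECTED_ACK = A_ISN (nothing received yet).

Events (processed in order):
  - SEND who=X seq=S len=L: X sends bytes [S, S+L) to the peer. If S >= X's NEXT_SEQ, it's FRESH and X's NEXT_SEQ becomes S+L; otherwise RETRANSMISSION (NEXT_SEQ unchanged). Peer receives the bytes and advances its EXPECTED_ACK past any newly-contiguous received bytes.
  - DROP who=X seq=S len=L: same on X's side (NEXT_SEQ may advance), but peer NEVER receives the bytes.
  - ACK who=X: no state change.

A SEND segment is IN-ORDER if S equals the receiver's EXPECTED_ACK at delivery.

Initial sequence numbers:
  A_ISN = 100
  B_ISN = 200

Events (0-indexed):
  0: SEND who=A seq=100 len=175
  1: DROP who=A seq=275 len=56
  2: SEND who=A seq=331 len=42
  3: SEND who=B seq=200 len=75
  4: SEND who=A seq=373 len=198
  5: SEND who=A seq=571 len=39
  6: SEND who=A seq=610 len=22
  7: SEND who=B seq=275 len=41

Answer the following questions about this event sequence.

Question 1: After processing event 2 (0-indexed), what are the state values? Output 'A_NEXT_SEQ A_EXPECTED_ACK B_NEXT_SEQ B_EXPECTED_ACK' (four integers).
After event 0: A_seq=275 A_ack=200 B_seq=200 B_ack=275
After event 1: A_seq=331 A_ack=200 B_seq=200 B_ack=275
After event 2: A_seq=373 A_ack=200 B_seq=200 B_ack=275

373 200 200 275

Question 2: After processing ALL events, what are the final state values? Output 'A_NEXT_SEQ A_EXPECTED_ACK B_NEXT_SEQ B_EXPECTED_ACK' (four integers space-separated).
After event 0: A_seq=275 A_ack=200 B_seq=200 B_ack=275
After event 1: A_seq=331 A_ack=200 B_seq=200 B_ack=275
After event 2: A_seq=373 A_ack=200 B_seq=200 B_ack=275
After event 3: A_seq=373 A_ack=275 B_seq=275 B_ack=275
After event 4: A_seq=571 A_ack=275 B_seq=275 B_ack=275
After event 5: A_seq=610 A_ack=275 B_seq=275 B_ack=275
After event 6: A_seq=632 A_ack=275 B_seq=275 B_ack=275
After event 7: A_seq=632 A_ack=316 B_seq=316 B_ack=275

Answer: 632 316 316 275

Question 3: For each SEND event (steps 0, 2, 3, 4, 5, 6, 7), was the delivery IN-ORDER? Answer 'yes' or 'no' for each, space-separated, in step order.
Answer: yes no yes no no no yes

Derivation:
Step 0: SEND seq=100 -> in-order
Step 2: SEND seq=331 -> out-of-order
Step 3: SEND seq=200 -> in-order
Step 4: SEND seq=373 -> out-of-order
Step 5: SEND seq=571 -> out-of-order
Step 6: SEND seq=610 -> out-of-order
Step 7: SEND seq=275 -> in-order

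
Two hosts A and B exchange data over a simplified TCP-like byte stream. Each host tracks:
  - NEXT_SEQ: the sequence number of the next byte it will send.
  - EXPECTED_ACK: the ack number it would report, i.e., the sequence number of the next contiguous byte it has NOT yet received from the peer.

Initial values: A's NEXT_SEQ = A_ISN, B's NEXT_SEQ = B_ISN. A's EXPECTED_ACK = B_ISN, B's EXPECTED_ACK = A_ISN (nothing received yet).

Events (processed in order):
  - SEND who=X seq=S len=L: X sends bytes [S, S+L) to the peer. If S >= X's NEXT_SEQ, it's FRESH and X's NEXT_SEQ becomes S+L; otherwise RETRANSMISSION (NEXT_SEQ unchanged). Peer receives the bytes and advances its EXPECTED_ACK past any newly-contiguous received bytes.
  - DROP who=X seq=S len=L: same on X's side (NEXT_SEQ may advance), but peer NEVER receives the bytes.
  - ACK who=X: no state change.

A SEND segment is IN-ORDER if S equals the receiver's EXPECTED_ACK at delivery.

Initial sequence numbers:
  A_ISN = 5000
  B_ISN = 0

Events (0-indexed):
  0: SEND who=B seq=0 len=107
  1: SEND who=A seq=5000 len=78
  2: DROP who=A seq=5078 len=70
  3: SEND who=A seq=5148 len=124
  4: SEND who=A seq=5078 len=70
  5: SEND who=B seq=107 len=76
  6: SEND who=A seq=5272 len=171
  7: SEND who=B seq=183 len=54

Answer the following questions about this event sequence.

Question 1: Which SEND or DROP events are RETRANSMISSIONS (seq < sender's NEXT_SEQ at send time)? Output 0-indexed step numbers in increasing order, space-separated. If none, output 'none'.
Answer: 4

Derivation:
Step 0: SEND seq=0 -> fresh
Step 1: SEND seq=5000 -> fresh
Step 2: DROP seq=5078 -> fresh
Step 3: SEND seq=5148 -> fresh
Step 4: SEND seq=5078 -> retransmit
Step 5: SEND seq=107 -> fresh
Step 6: SEND seq=5272 -> fresh
Step 7: SEND seq=183 -> fresh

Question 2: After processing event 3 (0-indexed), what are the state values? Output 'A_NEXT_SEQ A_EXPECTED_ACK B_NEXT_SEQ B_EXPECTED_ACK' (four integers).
After event 0: A_seq=5000 A_ack=107 B_seq=107 B_ack=5000
After event 1: A_seq=5078 A_ack=107 B_seq=107 B_ack=5078
After event 2: A_seq=5148 A_ack=107 B_seq=107 B_ack=5078
After event 3: A_seq=5272 A_ack=107 B_seq=107 B_ack=5078

5272 107 107 5078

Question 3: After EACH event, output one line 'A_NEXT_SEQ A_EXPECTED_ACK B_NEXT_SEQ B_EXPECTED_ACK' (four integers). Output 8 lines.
5000 107 107 5000
5078 107 107 5078
5148 107 107 5078
5272 107 107 5078
5272 107 107 5272
5272 183 183 5272
5443 183 183 5443
5443 237 237 5443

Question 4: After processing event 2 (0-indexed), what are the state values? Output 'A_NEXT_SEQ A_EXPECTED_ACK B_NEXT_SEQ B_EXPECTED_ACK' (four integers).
After event 0: A_seq=5000 A_ack=107 B_seq=107 B_ack=5000
After event 1: A_seq=5078 A_ack=107 B_seq=107 B_ack=5078
After event 2: A_seq=5148 A_ack=107 B_seq=107 B_ack=5078

5148 107 107 5078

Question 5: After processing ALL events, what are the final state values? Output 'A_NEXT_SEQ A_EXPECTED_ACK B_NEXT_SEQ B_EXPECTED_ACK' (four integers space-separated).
After event 0: A_seq=5000 A_ack=107 B_seq=107 B_ack=5000
After event 1: A_seq=5078 A_ack=107 B_seq=107 B_ack=5078
After event 2: A_seq=5148 A_ack=107 B_seq=107 B_ack=5078
After event 3: A_seq=5272 A_ack=107 B_seq=107 B_ack=5078
After event 4: A_seq=5272 A_ack=107 B_seq=107 B_ack=5272
After event 5: A_seq=5272 A_ack=183 B_seq=183 B_ack=5272
After event 6: A_seq=5443 A_ack=183 B_seq=183 B_ack=5443
After event 7: A_seq=5443 A_ack=237 B_seq=237 B_ack=5443

Answer: 5443 237 237 5443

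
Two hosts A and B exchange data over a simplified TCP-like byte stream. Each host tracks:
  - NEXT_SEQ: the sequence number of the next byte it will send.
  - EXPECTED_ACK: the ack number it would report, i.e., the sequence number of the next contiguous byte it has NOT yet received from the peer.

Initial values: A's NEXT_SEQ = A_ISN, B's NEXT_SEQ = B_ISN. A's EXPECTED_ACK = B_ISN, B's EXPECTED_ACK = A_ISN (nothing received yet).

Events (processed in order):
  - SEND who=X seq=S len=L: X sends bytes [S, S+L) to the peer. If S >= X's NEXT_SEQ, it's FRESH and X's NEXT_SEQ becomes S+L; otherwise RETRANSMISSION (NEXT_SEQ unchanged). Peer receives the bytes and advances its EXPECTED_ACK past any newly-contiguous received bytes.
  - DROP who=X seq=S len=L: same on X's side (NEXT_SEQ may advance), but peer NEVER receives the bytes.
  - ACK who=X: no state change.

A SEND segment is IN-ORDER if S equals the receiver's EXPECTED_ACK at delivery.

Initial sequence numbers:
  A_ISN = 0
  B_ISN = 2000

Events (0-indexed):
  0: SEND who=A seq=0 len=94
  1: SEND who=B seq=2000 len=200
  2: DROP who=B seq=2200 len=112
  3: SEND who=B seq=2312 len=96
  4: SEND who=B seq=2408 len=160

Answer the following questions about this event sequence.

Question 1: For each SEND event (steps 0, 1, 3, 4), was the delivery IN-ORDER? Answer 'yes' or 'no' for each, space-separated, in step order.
Step 0: SEND seq=0 -> in-order
Step 1: SEND seq=2000 -> in-order
Step 3: SEND seq=2312 -> out-of-order
Step 4: SEND seq=2408 -> out-of-order

Answer: yes yes no no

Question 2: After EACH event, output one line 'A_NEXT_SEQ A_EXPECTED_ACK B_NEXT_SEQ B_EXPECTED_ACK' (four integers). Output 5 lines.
94 2000 2000 94
94 2200 2200 94
94 2200 2312 94
94 2200 2408 94
94 2200 2568 94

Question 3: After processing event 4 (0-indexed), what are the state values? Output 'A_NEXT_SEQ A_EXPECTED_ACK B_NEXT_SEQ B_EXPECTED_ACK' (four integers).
After event 0: A_seq=94 A_ack=2000 B_seq=2000 B_ack=94
After event 1: A_seq=94 A_ack=2200 B_seq=2200 B_ack=94
After event 2: A_seq=94 A_ack=2200 B_seq=2312 B_ack=94
After event 3: A_seq=94 A_ack=2200 B_seq=2408 B_ack=94
After event 4: A_seq=94 A_ack=2200 B_seq=2568 B_ack=94

94 2200 2568 94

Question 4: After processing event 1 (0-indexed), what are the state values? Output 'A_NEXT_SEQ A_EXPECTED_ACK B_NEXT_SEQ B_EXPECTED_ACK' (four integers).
After event 0: A_seq=94 A_ack=2000 B_seq=2000 B_ack=94
After event 1: A_seq=94 A_ack=2200 B_seq=2200 B_ack=94

94 2200 2200 94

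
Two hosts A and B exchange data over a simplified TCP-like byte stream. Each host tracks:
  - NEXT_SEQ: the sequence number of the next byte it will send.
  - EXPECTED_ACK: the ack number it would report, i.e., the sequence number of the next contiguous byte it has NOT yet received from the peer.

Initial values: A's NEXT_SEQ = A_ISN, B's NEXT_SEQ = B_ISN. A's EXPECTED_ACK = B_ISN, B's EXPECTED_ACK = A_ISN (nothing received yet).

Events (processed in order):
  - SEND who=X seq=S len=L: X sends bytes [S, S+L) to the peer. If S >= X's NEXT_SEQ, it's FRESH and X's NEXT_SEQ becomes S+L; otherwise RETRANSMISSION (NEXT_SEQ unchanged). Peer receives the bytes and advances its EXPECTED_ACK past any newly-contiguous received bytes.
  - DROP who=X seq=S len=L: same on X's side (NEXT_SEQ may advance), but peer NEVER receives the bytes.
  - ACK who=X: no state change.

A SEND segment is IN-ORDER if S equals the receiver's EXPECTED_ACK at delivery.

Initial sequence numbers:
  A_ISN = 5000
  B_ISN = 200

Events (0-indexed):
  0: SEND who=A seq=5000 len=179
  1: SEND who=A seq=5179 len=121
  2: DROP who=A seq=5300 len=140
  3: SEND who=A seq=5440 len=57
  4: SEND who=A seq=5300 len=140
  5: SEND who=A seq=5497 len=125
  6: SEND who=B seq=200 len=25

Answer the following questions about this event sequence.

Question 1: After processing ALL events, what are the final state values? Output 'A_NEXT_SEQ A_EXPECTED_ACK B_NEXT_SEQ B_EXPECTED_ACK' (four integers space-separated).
Answer: 5622 225 225 5622

Derivation:
After event 0: A_seq=5179 A_ack=200 B_seq=200 B_ack=5179
After event 1: A_seq=5300 A_ack=200 B_seq=200 B_ack=5300
After event 2: A_seq=5440 A_ack=200 B_seq=200 B_ack=5300
After event 3: A_seq=5497 A_ack=200 B_seq=200 B_ack=5300
After event 4: A_seq=5497 A_ack=200 B_seq=200 B_ack=5497
After event 5: A_seq=5622 A_ack=200 B_seq=200 B_ack=5622
After event 6: A_seq=5622 A_ack=225 B_seq=225 B_ack=5622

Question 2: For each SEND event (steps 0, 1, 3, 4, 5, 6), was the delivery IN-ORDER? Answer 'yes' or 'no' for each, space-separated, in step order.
Step 0: SEND seq=5000 -> in-order
Step 1: SEND seq=5179 -> in-order
Step 3: SEND seq=5440 -> out-of-order
Step 4: SEND seq=5300 -> in-order
Step 5: SEND seq=5497 -> in-order
Step 6: SEND seq=200 -> in-order

Answer: yes yes no yes yes yes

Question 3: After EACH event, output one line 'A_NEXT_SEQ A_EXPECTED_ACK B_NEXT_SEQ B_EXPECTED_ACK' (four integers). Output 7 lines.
5179 200 200 5179
5300 200 200 5300
5440 200 200 5300
5497 200 200 5300
5497 200 200 5497
5622 200 200 5622
5622 225 225 5622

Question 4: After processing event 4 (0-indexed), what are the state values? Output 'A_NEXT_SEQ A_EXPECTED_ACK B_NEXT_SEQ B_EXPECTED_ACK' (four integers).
After event 0: A_seq=5179 A_ack=200 B_seq=200 B_ack=5179
After event 1: A_seq=5300 A_ack=200 B_seq=200 B_ack=5300
After event 2: A_seq=5440 A_ack=200 B_seq=200 B_ack=5300
After event 3: A_seq=5497 A_ack=200 B_seq=200 B_ack=5300
After event 4: A_seq=5497 A_ack=200 B_seq=200 B_ack=5497

5497 200 200 5497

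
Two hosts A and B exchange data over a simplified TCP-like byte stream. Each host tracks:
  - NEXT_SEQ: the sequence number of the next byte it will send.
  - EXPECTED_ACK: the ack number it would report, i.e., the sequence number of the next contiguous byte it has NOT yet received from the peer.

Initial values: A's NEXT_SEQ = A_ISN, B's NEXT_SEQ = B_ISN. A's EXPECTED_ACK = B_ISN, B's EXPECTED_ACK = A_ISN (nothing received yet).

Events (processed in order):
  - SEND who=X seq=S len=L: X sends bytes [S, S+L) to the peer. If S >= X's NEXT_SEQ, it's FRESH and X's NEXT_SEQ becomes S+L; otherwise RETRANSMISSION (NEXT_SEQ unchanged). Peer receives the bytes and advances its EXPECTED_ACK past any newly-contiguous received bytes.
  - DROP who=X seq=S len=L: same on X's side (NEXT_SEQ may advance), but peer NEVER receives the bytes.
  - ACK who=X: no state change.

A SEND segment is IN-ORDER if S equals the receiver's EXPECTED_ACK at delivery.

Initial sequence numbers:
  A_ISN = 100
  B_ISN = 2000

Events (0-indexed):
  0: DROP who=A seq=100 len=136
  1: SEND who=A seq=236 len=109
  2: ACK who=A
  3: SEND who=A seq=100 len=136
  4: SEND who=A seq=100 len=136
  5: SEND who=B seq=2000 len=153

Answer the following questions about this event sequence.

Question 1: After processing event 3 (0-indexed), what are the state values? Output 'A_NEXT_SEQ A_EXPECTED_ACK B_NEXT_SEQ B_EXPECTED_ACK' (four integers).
After event 0: A_seq=236 A_ack=2000 B_seq=2000 B_ack=100
After event 1: A_seq=345 A_ack=2000 B_seq=2000 B_ack=100
After event 2: A_seq=345 A_ack=2000 B_seq=2000 B_ack=100
After event 3: A_seq=345 A_ack=2000 B_seq=2000 B_ack=345

345 2000 2000 345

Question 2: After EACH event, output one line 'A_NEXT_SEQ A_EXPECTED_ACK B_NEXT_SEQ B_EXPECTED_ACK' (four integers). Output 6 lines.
236 2000 2000 100
345 2000 2000 100
345 2000 2000 100
345 2000 2000 345
345 2000 2000 345
345 2153 2153 345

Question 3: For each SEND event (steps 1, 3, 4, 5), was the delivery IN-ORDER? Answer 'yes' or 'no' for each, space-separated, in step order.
Step 1: SEND seq=236 -> out-of-order
Step 3: SEND seq=100 -> in-order
Step 4: SEND seq=100 -> out-of-order
Step 5: SEND seq=2000 -> in-order

Answer: no yes no yes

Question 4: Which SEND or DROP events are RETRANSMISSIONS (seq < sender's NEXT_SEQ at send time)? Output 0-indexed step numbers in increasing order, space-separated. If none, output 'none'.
Answer: 3 4

Derivation:
Step 0: DROP seq=100 -> fresh
Step 1: SEND seq=236 -> fresh
Step 3: SEND seq=100 -> retransmit
Step 4: SEND seq=100 -> retransmit
Step 5: SEND seq=2000 -> fresh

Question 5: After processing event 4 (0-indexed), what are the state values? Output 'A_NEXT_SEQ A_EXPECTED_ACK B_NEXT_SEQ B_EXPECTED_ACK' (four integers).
After event 0: A_seq=236 A_ack=2000 B_seq=2000 B_ack=100
After event 1: A_seq=345 A_ack=2000 B_seq=2000 B_ack=100
After event 2: A_seq=345 A_ack=2000 B_seq=2000 B_ack=100
After event 3: A_seq=345 A_ack=2000 B_seq=2000 B_ack=345
After event 4: A_seq=345 A_ack=2000 B_seq=2000 B_ack=345

345 2000 2000 345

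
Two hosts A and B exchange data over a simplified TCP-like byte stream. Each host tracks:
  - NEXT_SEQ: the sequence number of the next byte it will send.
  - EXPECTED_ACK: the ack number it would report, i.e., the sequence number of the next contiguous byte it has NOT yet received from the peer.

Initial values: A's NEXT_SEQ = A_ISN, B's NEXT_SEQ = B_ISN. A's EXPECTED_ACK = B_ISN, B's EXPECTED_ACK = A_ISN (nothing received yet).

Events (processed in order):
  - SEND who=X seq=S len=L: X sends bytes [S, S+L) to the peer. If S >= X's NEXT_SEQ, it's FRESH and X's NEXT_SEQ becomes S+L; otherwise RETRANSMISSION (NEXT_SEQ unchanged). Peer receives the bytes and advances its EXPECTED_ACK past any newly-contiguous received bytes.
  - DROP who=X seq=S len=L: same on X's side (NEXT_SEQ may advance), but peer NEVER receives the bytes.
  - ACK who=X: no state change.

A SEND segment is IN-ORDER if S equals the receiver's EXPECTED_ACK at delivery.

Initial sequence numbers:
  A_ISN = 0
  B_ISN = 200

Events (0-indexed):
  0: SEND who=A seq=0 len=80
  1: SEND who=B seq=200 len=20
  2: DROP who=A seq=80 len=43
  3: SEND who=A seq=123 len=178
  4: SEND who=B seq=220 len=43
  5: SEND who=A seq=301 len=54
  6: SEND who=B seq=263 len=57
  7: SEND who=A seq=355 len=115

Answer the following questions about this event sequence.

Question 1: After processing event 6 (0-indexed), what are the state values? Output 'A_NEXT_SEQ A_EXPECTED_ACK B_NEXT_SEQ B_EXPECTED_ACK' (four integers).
After event 0: A_seq=80 A_ack=200 B_seq=200 B_ack=80
After event 1: A_seq=80 A_ack=220 B_seq=220 B_ack=80
After event 2: A_seq=123 A_ack=220 B_seq=220 B_ack=80
After event 3: A_seq=301 A_ack=220 B_seq=220 B_ack=80
After event 4: A_seq=301 A_ack=263 B_seq=263 B_ack=80
After event 5: A_seq=355 A_ack=263 B_seq=263 B_ack=80
After event 6: A_seq=355 A_ack=320 B_seq=320 B_ack=80

355 320 320 80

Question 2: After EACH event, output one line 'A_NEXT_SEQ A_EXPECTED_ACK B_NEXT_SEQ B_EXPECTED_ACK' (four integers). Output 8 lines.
80 200 200 80
80 220 220 80
123 220 220 80
301 220 220 80
301 263 263 80
355 263 263 80
355 320 320 80
470 320 320 80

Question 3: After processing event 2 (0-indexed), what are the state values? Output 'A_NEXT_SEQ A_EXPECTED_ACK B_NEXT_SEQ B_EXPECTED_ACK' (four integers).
After event 0: A_seq=80 A_ack=200 B_seq=200 B_ack=80
After event 1: A_seq=80 A_ack=220 B_seq=220 B_ack=80
After event 2: A_seq=123 A_ack=220 B_seq=220 B_ack=80

123 220 220 80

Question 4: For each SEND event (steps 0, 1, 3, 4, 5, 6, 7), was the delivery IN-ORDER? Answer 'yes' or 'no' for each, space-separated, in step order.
Step 0: SEND seq=0 -> in-order
Step 1: SEND seq=200 -> in-order
Step 3: SEND seq=123 -> out-of-order
Step 4: SEND seq=220 -> in-order
Step 5: SEND seq=301 -> out-of-order
Step 6: SEND seq=263 -> in-order
Step 7: SEND seq=355 -> out-of-order

Answer: yes yes no yes no yes no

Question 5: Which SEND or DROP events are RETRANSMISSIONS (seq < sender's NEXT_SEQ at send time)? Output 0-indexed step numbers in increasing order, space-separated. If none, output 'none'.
Answer: none

Derivation:
Step 0: SEND seq=0 -> fresh
Step 1: SEND seq=200 -> fresh
Step 2: DROP seq=80 -> fresh
Step 3: SEND seq=123 -> fresh
Step 4: SEND seq=220 -> fresh
Step 5: SEND seq=301 -> fresh
Step 6: SEND seq=263 -> fresh
Step 7: SEND seq=355 -> fresh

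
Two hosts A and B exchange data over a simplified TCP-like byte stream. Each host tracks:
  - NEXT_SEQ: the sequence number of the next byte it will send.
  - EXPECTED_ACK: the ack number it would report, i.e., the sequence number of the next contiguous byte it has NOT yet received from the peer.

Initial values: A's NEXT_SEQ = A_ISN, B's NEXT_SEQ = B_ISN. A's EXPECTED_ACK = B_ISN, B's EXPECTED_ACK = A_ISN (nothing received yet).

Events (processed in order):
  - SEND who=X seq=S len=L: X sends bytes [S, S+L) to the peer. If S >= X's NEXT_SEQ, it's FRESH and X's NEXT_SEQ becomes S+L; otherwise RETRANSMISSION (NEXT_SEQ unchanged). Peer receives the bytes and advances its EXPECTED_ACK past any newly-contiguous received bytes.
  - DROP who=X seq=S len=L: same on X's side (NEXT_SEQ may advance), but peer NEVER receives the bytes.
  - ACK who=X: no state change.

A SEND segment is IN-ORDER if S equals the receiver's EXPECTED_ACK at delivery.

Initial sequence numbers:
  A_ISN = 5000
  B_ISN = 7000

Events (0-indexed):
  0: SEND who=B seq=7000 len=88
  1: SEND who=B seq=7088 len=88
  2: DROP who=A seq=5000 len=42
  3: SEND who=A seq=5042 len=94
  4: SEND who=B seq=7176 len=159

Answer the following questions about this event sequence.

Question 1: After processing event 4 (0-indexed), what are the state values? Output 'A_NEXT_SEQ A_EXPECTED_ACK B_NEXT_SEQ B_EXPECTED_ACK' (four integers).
After event 0: A_seq=5000 A_ack=7088 B_seq=7088 B_ack=5000
After event 1: A_seq=5000 A_ack=7176 B_seq=7176 B_ack=5000
After event 2: A_seq=5042 A_ack=7176 B_seq=7176 B_ack=5000
After event 3: A_seq=5136 A_ack=7176 B_seq=7176 B_ack=5000
After event 4: A_seq=5136 A_ack=7335 B_seq=7335 B_ack=5000

5136 7335 7335 5000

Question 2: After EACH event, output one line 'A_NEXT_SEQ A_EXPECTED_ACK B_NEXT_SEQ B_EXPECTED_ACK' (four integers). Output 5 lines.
5000 7088 7088 5000
5000 7176 7176 5000
5042 7176 7176 5000
5136 7176 7176 5000
5136 7335 7335 5000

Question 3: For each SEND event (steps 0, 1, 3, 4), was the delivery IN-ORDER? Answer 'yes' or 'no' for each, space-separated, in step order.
Answer: yes yes no yes

Derivation:
Step 0: SEND seq=7000 -> in-order
Step 1: SEND seq=7088 -> in-order
Step 3: SEND seq=5042 -> out-of-order
Step 4: SEND seq=7176 -> in-order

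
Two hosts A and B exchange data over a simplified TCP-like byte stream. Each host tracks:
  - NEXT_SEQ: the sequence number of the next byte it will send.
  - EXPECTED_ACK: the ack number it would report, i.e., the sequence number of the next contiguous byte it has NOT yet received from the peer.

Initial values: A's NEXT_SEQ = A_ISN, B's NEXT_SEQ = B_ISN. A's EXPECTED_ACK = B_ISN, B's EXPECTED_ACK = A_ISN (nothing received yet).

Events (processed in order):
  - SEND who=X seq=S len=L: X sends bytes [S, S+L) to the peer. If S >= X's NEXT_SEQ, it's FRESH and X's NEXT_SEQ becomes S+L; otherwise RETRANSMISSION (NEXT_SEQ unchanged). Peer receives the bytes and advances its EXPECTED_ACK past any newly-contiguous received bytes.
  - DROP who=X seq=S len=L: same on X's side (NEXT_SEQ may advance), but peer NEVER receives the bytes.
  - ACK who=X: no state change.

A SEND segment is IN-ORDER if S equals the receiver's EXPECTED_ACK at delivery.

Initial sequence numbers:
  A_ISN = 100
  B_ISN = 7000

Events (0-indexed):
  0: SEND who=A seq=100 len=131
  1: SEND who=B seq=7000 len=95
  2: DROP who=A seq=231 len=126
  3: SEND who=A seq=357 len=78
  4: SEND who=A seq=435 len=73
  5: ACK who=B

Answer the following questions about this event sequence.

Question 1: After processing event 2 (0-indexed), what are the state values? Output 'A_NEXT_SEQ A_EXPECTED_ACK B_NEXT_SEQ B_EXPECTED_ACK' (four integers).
After event 0: A_seq=231 A_ack=7000 B_seq=7000 B_ack=231
After event 1: A_seq=231 A_ack=7095 B_seq=7095 B_ack=231
After event 2: A_seq=357 A_ack=7095 B_seq=7095 B_ack=231

357 7095 7095 231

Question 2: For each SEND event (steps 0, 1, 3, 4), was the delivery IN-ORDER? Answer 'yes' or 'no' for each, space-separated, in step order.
Step 0: SEND seq=100 -> in-order
Step 1: SEND seq=7000 -> in-order
Step 3: SEND seq=357 -> out-of-order
Step 4: SEND seq=435 -> out-of-order

Answer: yes yes no no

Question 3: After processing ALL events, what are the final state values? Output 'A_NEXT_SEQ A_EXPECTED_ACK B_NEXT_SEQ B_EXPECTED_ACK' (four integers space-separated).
After event 0: A_seq=231 A_ack=7000 B_seq=7000 B_ack=231
After event 1: A_seq=231 A_ack=7095 B_seq=7095 B_ack=231
After event 2: A_seq=357 A_ack=7095 B_seq=7095 B_ack=231
After event 3: A_seq=435 A_ack=7095 B_seq=7095 B_ack=231
After event 4: A_seq=508 A_ack=7095 B_seq=7095 B_ack=231
After event 5: A_seq=508 A_ack=7095 B_seq=7095 B_ack=231

Answer: 508 7095 7095 231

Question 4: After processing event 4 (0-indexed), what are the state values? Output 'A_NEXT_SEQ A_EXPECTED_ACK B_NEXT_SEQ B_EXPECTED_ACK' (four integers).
After event 0: A_seq=231 A_ack=7000 B_seq=7000 B_ack=231
After event 1: A_seq=231 A_ack=7095 B_seq=7095 B_ack=231
After event 2: A_seq=357 A_ack=7095 B_seq=7095 B_ack=231
After event 3: A_seq=435 A_ack=7095 B_seq=7095 B_ack=231
After event 4: A_seq=508 A_ack=7095 B_seq=7095 B_ack=231

508 7095 7095 231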